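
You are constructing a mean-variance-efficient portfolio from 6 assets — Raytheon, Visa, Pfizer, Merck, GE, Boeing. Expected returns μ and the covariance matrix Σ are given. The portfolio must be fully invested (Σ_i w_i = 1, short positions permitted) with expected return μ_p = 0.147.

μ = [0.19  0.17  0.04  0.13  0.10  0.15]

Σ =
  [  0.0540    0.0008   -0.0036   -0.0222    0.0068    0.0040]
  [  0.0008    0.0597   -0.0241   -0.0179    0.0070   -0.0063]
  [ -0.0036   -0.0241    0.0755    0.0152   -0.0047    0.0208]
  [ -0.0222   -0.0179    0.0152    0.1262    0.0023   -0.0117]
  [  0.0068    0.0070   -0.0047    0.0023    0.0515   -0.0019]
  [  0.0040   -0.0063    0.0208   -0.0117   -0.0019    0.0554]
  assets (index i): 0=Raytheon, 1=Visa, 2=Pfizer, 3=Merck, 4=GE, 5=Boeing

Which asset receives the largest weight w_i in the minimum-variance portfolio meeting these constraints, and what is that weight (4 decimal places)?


p=Σ⁻¹μ = [4.2001  4.0633  0.6985  2.5387  0.9022  3.1713]
q=Σ⁻¹𝟙 = [22.3751  27.7145  16.2540  15.1677  14.1356  17.1721]
a=μᵀp=2.412659  b=𝟙ᵀp=15.574075  c=𝟙ᵀq=112.819045  D=ac−b²=29.642092
λ₁=(c·0.147−b)/D = (112.819045·0.147−15.574075)/29.642092 = 0.034084
λ₂=(a−b·0.147)/D = (2.412659−15.574075·0.147)/29.642092 = 0.004159
w* = 0.034084·p + 0.004159·q:
  w_0 = 0.034084·4.2001 + 0.004159·22.3751 = 0.2362  (Raytheon)
  w_1 = 0.034084·4.0633 + 0.004159·27.7145 = 0.2537  (Visa)
  w_2 = 0.034084·0.6985 + 0.004159·16.2540 = 0.0914  (Pfizer)
  w_3 = 0.034084·2.5387 + 0.004159·15.1677 = 0.1496  (Merck)
  w_4 = 0.034084·0.9022 + 0.004159·14.1356 = 0.0895  (GE)
  w_5 = 0.034084·3.1713 + 0.004159·17.1721 = 0.1795  (Boeing)
Σw_i=1.0000  μᵀw=0.1470
σ²=wᵀΣw=λ₁·μ_p+λ₂ = 0.034084·0.147 + 0.004159 = 0.009169 ≈ 0.0092

Visa (0.2537)


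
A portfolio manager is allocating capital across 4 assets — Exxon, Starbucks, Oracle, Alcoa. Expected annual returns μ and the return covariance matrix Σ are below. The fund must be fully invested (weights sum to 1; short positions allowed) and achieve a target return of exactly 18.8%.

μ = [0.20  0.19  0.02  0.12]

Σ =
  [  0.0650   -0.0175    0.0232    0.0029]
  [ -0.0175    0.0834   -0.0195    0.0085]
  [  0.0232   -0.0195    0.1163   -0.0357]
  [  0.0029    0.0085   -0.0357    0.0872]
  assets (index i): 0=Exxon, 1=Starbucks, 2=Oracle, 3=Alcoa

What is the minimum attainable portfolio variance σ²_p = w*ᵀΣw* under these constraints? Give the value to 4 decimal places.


g=Σ⁻¹μ = [3.7505  3.0167  0.2556  1.0620]
h=Σ⁻¹𝟙 = [14.5614  16.5847  12.9811  14.6815]
a=μᵀg=1.455820  b=𝟙ᵀg=8.084787  c=𝟙ᵀh=58.808805  D=ac−b²=20.251254
λ₁=(c·0.188−b)/D = (58.808805·0.188−8.084787)/20.251254 = 0.146720
λ₂=(a−b·0.188)/D = (1.455820−8.084787·0.188)/20.251254 = -0.003166
w* = 0.146720·g + -0.003166·h:
  w_0 = 0.146720·3.7505 + -0.003166·14.5614 = 0.5042  (Exxon)
  w_1 = 0.146720·3.0167 + -0.003166·16.5847 = 0.3901  (Starbucks)
  w_2 = 0.146720·0.2556 + -0.003166·12.9811 = -0.0036  (Oracle)
  w_3 = 0.146720·1.0620 + -0.003166·14.6815 = 0.1093  (Alcoa)
Σw_i=1.0000  μᵀw=0.1880
σ²=wᵀΣw=λ₁·μ_p+λ₂ = 0.146720·0.188 + -0.003166 = 0.024417 ≈ 0.0244

0.0244


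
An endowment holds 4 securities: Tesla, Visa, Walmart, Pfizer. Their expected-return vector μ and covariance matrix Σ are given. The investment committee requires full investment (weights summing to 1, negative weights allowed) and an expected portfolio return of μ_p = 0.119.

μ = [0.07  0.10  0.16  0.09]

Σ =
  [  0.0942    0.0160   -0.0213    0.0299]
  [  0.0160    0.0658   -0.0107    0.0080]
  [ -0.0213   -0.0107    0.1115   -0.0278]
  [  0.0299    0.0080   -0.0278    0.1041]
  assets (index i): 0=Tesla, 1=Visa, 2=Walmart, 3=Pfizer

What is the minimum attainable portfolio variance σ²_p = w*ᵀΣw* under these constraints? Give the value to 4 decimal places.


0.0232

u=Σ⁻¹μ = [0.5714  1.5667  1.9703  1.1062]
v=Σ⁻¹𝟙 = [8.2758  14.3156  14.4110  9.9775]
a=μᵀu=0.611473  b=𝟙ᵀu=5.214592  c=𝟙ᵀv=46.979814  D=ac−b²=1.534910
λ₁=(c·0.119−b)/D = (46.979814·0.119−5.214592)/1.534910 = 0.244969
λ₂=(a−b·0.119)/D = (0.611473−5.214592·0.119)/1.534910 = -0.005905
w* = 0.244969·u + -0.005905·v:
  w_0 = 0.244969·0.5714 + -0.005905·8.2758 = 0.0911  (Tesla)
  w_1 = 0.244969·1.5667 + -0.005905·14.3156 = 0.2993  (Visa)
  w_2 = 0.244969·1.9703 + -0.005905·14.4110 = 0.3976  (Walmart)
  w_3 = 0.244969·1.1062 + -0.005905·9.9775 = 0.2121  (Pfizer)
Σw_i=1.0000  μᵀw=0.1190
σ²=wᵀΣw=λ₁·μ_p+λ₂ = 0.244969·0.119 + -0.005905 = 0.023246 ≈ 0.0232


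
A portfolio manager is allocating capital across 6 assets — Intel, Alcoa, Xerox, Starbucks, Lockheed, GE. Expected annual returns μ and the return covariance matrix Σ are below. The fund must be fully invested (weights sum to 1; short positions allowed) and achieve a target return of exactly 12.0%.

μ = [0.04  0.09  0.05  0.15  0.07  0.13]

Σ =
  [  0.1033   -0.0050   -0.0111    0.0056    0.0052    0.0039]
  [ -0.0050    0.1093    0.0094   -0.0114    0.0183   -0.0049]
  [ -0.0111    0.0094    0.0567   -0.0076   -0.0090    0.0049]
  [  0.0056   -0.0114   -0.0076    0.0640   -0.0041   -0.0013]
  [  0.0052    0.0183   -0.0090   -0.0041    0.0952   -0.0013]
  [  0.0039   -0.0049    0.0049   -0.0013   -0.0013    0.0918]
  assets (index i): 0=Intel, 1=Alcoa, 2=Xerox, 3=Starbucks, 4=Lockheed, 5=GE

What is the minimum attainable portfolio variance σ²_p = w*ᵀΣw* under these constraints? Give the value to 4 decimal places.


x=Σ⁻¹μ = [0.3166  0.9553  1.1466  2.7015  0.7788  1.4417]
y=Σ⁻¹𝟙 = [10.4071  8.3529  21.8628  19.7344  11.3857  10.1707]
a=μᵀx=0.803144  b=𝟙ᵀx=7.340545  c=𝟙ᵀy=81.913702  D=ac−b²=11.904928
λ₁=(c·0.120−b)/D = (81.913702·0.120−7.340545)/11.904928 = 0.209081
λ₂=(a−b·0.120)/D = (0.803144−7.340545·0.120)/11.904928 = -0.006528
w* = 0.209081·x + -0.006528·y:
  w_0 = 0.209081·0.3166 + -0.006528·10.4071 = -0.0018  (Intel)
  w_1 = 0.209081·0.9553 + -0.006528·8.3529 = 0.1452  (Alcoa)
  w_2 = 0.209081·1.1466 + -0.006528·21.8628 = 0.0970  (Xerox)
  w_3 = 0.209081·2.7015 + -0.006528·19.7344 = 0.4360  (Starbucks)
  w_4 = 0.209081·0.7788 + -0.006528·11.3857 = 0.0885  (Lockheed)
  w_5 = 0.209081·1.4417 + -0.006528·10.1707 = 0.2350  (GE)
Σw_i=1.0000  μᵀw=0.1200
σ²=wᵀΣw=λ₁·μ_p+λ₂ = 0.209081·0.120 + -0.006528 = 0.018561 ≈ 0.0186

0.0186


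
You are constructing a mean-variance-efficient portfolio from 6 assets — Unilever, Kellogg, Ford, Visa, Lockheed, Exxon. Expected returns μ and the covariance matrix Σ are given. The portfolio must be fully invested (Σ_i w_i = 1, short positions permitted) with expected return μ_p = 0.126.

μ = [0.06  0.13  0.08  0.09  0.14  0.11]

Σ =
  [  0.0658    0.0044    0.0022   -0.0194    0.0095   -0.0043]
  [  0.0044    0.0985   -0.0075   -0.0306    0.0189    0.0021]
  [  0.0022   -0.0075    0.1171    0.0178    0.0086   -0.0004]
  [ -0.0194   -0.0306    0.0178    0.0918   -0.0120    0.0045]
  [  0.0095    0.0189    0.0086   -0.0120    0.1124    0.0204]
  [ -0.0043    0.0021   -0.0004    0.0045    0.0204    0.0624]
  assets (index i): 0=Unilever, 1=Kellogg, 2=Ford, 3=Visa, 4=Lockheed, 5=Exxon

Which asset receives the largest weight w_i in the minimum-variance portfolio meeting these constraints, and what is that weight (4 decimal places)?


x=Σ⁻¹μ = [1.2858  1.6653  0.4497  1.7481  0.7501  1.4270]
y=Σ⁻¹𝟙 = [19.8985  14.4645  6.0559  18.5205  3.6814  14.4097]
a=μᵀx=0.748932  b=𝟙ᵀx=7.326082  c=𝟙ᵀy=77.030538  D=ac−b²=4.019182
λ₁=(c·0.126−b)/D = (77.030538·0.126−7.326082)/4.019182 = 0.592102
λ₂=(a−b·0.126)/D = (0.748932−7.326082·0.126)/4.019182 = -0.043331
w* = 0.592102·x + -0.043331·y:
  w_0 = 0.592102·1.2858 + -0.043331·19.8985 = -0.1009  (Unilever)
  w_1 = 0.592102·1.6653 + -0.043331·14.4645 = 0.3593  (Kellogg)
  w_2 = 0.592102·0.4497 + -0.043331·6.0559 = 0.0039  (Ford)
  w_3 = 0.592102·1.7481 + -0.043331·18.5205 = 0.2326  (Visa)
  w_4 = 0.592102·0.7501 + -0.043331·3.6814 = 0.2846  (Lockheed)
  w_5 = 0.592102·1.4270 + -0.043331·14.4097 = 0.2205  (Exxon)
Σw_i=1.0000  μᵀw=0.1260
σ²=wᵀΣw=λ₁·μ_p+λ₂ = 0.592102·0.126 + -0.043331 = 0.031274 ≈ 0.0313

Kellogg (0.3593)


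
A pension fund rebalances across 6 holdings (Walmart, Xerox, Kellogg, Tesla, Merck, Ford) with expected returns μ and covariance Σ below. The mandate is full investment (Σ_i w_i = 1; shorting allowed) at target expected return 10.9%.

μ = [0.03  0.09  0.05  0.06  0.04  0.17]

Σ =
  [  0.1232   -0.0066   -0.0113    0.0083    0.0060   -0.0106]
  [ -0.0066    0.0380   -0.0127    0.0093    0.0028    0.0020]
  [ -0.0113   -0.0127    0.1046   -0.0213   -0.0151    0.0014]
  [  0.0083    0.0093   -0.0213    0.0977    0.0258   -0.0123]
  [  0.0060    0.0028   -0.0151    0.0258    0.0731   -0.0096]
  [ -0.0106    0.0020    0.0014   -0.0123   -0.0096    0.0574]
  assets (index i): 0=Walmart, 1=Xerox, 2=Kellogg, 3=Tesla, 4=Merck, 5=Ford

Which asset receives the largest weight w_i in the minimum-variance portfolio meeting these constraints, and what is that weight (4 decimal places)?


g=Σ⁻¹μ = [0.6630  2.4239  1.0686  0.7656  0.7796  3.2680]
h=Σ⁻¹𝟙 = [11.9874  29.9358  18.2353  9.2230  15.0339  22.6382]
a=μᵀg=0.924162  b=𝟙ᵀg=8.968842  c=𝟙ᵀh=107.053625  D=ac−b²=18.494802
λ₁=(c·0.109−b)/D = (107.053625·0.109−8.968842)/18.494802 = 0.145987
λ₂=(a−b·0.109)/D = (0.924162−8.968842·0.109)/18.494802 = -0.002890
w* = 0.145987·g + -0.002890·h:
  w_0 = 0.145987·0.6630 + -0.002890·11.9874 = 0.0622  (Walmart)
  w_1 = 0.145987·2.4239 + -0.002890·29.9358 = 0.2674  (Xerox)
  w_2 = 0.145987·1.0686 + -0.002890·18.2353 = 0.1033  (Kellogg)
  w_3 = 0.145987·0.7656 + -0.002890·9.2230 = 0.0851  (Tesla)
  w_4 = 0.145987·0.7796 + -0.002890·15.0339 = 0.0704  (Merck)
  w_5 = 0.145987·3.2680 + -0.002890·22.6382 = 0.4117  (Ford)
Σw_i=1.0000  μᵀw=0.1090
σ²=wᵀΣw=λ₁·μ_p+λ₂ = 0.145987·0.109 + -0.002890 = 0.013023 ≈ 0.0130

Ford (0.4117)


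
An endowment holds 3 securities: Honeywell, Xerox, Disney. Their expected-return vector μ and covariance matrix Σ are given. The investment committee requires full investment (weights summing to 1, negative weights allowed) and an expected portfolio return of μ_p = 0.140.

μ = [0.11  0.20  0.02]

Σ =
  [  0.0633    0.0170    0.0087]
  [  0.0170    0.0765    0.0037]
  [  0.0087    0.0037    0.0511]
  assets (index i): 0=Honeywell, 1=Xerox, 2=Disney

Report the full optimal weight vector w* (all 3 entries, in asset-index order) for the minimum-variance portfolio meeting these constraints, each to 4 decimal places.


p=Σ⁻¹μ = [1.0970  2.3690  0.0331]
q=Σ⁻¹𝟙 = [10.8150  9.8456  17.0153]
a=μᵀp=0.595131  b=𝟙ᵀp=3.499078  c=𝟙ᵀq=37.675906  D=ac−b²=10.178546
λ₁=(c·0.140−b)/D = (37.675906·0.140−3.499078)/10.178546 = 0.174440
λ₂=(a−b·0.140)/D = (0.595131−3.499078·0.140)/10.178546 = 0.010341
w* = 0.174440·p + 0.010341·q:
  w_0 = 0.174440·1.0970 + 0.010341·10.8150 = 0.3032  (Honeywell)
  w_1 = 0.174440·2.3690 + 0.010341·9.8456 = 0.5151  (Xerox)
  w_2 = 0.174440·0.0331 + 0.010341·17.0153 = 0.1817  (Disney)
Σw_i=1.0000  μᵀw=0.1400
σ²=wᵀΣw=λ₁·μ_p+λ₂ = 0.174440·0.140 + 0.010341 = 0.034763 ≈ 0.0348

0.3032  0.5151  0.1817


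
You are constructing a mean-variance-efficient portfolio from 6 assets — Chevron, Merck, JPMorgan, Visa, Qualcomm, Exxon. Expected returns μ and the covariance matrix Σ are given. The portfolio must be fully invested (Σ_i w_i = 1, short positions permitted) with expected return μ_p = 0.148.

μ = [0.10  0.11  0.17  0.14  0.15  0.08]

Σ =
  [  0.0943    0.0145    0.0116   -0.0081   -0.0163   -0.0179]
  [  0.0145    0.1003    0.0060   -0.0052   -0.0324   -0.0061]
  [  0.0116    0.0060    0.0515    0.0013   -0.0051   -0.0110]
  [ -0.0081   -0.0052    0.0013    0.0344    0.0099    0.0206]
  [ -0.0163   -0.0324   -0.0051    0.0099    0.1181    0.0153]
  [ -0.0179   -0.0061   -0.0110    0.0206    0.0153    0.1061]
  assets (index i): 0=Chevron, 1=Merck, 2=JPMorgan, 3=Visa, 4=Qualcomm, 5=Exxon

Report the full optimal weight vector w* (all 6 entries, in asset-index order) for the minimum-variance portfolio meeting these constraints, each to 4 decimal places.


0.0515  0.1124  0.3411  0.3703  0.1525  -0.0279

x=Σ⁻¹μ = [1.1326  1.4875  3.0181  3.7572  1.6002  0.3833]
y=Σ⁻¹𝟙 = [12.0812  12.5926  17.2810  25.4941  11.2389  7.4083]
a=μᵀx=1.586648  b=𝟙ᵀx=11.378749  c=𝟙ᵀy=86.096110  D=ac−b²=7.128293
λ₁=(c·0.148−b)/D = (86.096110·0.148−11.378749)/7.128293 = 0.191277
λ₂=(a−b·0.148)/D = (1.586648−11.378749·0.148)/7.128293 = -0.013665
w* = 0.191277·x + -0.013665·y:
  w_0 = 0.191277·1.1326 + -0.013665·12.0812 = 0.0515  (Chevron)
  w_1 = 0.191277·1.4875 + -0.013665·12.5926 = 0.1124  (Merck)
  w_2 = 0.191277·3.0181 + -0.013665·17.2810 = 0.3411  (JPMorgan)
  w_3 = 0.191277·3.7572 + -0.013665·25.4941 = 0.3703  (Visa)
  w_4 = 0.191277·1.6002 + -0.013665·11.2389 = 0.1525  (Qualcomm)
  w_5 = 0.191277·0.3833 + -0.013665·7.4083 = -0.0279  (Exxon)
Σw_i=1.0000  μᵀw=0.1480
σ²=wᵀΣw=λ₁·μ_p+λ₂ = 0.191277·0.148 + -0.013665 = 0.014644 ≈ 0.0146


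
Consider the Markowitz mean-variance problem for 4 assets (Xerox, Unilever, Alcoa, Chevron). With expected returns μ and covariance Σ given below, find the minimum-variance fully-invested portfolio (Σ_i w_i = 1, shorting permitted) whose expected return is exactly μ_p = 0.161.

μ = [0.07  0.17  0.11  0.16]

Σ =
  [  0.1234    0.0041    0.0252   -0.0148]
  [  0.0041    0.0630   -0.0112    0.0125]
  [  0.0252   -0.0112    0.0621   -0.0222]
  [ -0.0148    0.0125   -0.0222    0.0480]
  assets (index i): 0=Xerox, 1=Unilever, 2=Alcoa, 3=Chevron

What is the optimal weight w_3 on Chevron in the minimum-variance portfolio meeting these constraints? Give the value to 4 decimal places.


0.4499

x=Σ⁻¹μ = [0.2670  2.4491  3.7114  4.4944]
y=Σ⁻¹𝟙 = [5.7958  14.1142  27.6390  31.7278]
a=μᵀx=1.562390  b=𝟙ᵀx=10.921871  c=𝟙ᵀy=79.276879  D=ac−b²=4.574179
λ₁=(c·0.161−b)/D = (79.276879·0.161−10.921871)/4.574179 = 0.402631
λ₂=(a−b·0.161)/D = (1.562390−10.921871·0.161)/4.574179 = -0.042856
w* = 0.402631·x + -0.042856·y:
  w_0 = 0.402631·0.2670 + -0.042856·5.7958 = -0.1409  (Xerox)
  w_1 = 0.402631·2.4491 + -0.042856·14.1142 = 0.3812  (Unilever)
  w_2 = 0.402631·3.7114 + -0.042856·27.6390 = 0.3098  (Alcoa)
  w_3 = 0.402631·4.4944 + -0.042856·31.7278 = 0.4499  (Chevron)
Σw_i=1.0000  μᵀw=0.1610
σ²=wᵀΣw=λ₁·μ_p+λ₂ = 0.402631·0.161 + -0.042856 = 0.021968 ≈ 0.0220


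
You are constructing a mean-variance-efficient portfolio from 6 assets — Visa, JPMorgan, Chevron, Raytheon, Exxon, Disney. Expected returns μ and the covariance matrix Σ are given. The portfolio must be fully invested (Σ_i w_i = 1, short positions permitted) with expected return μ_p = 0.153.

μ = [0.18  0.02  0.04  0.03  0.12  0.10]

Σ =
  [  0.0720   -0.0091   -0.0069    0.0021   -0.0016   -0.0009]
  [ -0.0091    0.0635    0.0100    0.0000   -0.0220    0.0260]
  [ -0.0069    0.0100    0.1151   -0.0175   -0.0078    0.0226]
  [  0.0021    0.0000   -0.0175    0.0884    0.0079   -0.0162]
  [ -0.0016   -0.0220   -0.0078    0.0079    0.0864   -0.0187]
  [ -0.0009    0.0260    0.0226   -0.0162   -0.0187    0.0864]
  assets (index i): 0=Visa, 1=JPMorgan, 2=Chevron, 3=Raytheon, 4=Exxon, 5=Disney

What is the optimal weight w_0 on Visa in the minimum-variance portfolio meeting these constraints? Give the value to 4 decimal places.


0.5220

u=Σ⁻¹μ = [2.6773  0.7485  0.3712  0.4268  1.9175  1.3580]
v=Σ⁻¹𝟙 = [17.3592  19.1081  9.3270  12.9196  18.5884  10.0107]
a=μᵀu=0.890429  b=𝟙ᵀu=7.499159  c=𝟙ᵀv=87.312991  D=ac−b²=21.508613
λ₁=(c·0.153−b)/D = (87.312991·0.153−7.499159)/21.508613 = 0.272436
λ₂=(a−b·0.153)/D = (0.890429−7.499159·0.153)/21.508613 = -0.011946
w* = 0.272436·u + -0.011946·v:
  w_0 = 0.272436·2.6773 + -0.011946·17.3592 = 0.5220  (Visa)
  w_1 = 0.272436·0.7485 + -0.011946·19.1081 = -0.0244  (JPMorgan)
  w_2 = 0.272436·0.3712 + -0.011946·9.3270 = -0.0103  (Chevron)
  w_3 = 0.272436·0.4268 + -0.011946·12.9196 = -0.0381  (Raytheon)
  w_4 = 0.272436·1.9175 + -0.011946·18.5884 = 0.3003  (Exxon)
  w_5 = 0.272436·1.3580 + -0.011946·10.0107 = 0.2504  (Disney)
Σw_i=1.0000  μᵀw=0.1530
σ²=wᵀΣw=λ₁·μ_p+λ₂ = 0.272436·0.153 + -0.011946 = 0.029737 ≈ 0.0297


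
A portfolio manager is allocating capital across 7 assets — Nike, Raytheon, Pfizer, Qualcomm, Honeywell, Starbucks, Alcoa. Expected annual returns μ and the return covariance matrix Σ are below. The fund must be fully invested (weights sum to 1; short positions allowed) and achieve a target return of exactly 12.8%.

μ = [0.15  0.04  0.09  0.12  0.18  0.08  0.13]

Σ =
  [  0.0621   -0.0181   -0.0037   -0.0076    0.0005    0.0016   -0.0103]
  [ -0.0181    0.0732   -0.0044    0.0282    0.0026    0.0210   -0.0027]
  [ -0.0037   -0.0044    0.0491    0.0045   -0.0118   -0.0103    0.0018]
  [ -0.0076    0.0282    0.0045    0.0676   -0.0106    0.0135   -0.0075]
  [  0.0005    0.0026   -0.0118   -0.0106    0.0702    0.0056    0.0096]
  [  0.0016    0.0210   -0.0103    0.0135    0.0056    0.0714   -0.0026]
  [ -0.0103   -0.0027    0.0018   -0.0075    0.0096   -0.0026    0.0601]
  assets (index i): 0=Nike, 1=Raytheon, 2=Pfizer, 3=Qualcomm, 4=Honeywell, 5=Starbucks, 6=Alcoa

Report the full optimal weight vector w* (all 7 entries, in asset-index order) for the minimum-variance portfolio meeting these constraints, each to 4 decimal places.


0.2202  0.0431  0.1853  0.1482  0.1818  0.0545  0.1670

g=Σ⁻¹μ = [3.3627  0.3924  2.6634  2.4100  2.9323  0.7208  2.5408]
h=Σ⁻¹𝟙 = [26.4337  14.1482  27.8393  12.8080  16.5393  10.2910  20.3726]
a=μᵀg=1.964773  b=𝟙ᵀg=15.022286  c=𝟙ᵀh=128.432237  D=ac−b²=26.671054
λ₁=(c·0.128−b)/D = (128.432237·0.128−15.022286)/26.671054 = 0.053130
λ₂=(a−b·0.128)/D = (1.964773−15.022286·0.128)/26.671054 = 0.001572
w* = 0.053130·g + 0.001572·h:
  w_0 = 0.053130·3.3627 + 0.001572·26.4337 = 0.2202  (Nike)
  w_1 = 0.053130·0.3924 + 0.001572·14.1482 = 0.0431  (Raytheon)
  w_2 = 0.053130·2.6634 + 0.001572·27.8393 = 0.1853  (Pfizer)
  w_3 = 0.053130·2.4100 + 0.001572·12.8080 = 0.1482  (Qualcomm)
  w_4 = 0.053130·2.9323 + 0.001572·16.5393 = 0.1818  (Honeywell)
  w_5 = 0.053130·0.7208 + 0.001572·10.2910 = 0.0545  (Starbucks)
  w_6 = 0.053130·2.5408 + 0.001572·20.3726 = 0.1670  (Alcoa)
Σw_i=1.0000  μᵀw=0.1280
σ²=wᵀΣw=λ₁·μ_p+λ₂ = 0.053130·0.128 + 0.001572 = 0.008372 ≈ 0.0084


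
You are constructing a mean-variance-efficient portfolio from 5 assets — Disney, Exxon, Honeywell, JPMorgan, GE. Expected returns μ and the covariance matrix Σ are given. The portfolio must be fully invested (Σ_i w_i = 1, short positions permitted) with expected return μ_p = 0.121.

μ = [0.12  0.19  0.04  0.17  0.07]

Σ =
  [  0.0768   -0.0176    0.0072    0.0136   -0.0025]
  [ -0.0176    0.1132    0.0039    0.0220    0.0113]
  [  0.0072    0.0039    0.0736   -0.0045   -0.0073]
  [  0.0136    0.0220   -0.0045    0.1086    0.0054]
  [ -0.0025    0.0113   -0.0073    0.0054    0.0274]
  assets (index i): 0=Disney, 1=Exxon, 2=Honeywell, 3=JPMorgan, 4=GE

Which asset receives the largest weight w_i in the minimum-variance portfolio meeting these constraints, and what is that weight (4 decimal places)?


GE (0.3001)

g=Σ⁻¹μ = [1.7626  1.5450  0.5495  0.9532  2.0370]
h=Σ⁻¹𝟙 = [13.0863  5.4314  16.1795  5.2135  38.7335]
a=μᵀg=0.831656  b=𝟙ᵀg=6.847142  c=𝟙ᵀh=78.644231  D=ac−b²=18.521554
λ₁=(c·0.121−b)/D = (78.644231·0.121−6.847142)/18.521554 = 0.144092
λ₂=(a−b·0.121)/D = (0.831656−6.847142·0.121)/18.521554 = 0.000170
w* = 0.144092·g + 0.000170·h:
  w_0 = 0.144092·1.7626 + 0.000170·13.0863 = 0.2562  (Disney)
  w_1 = 0.144092·1.5450 + 0.000170·5.4314 = 0.2235  (Exxon)
  w_2 = 0.144092·0.5495 + 0.000170·16.1795 = 0.0819  (Honeywell)
  w_3 = 0.144092·0.9532 + 0.000170·5.2135 = 0.1382  (JPMorgan)
  w_4 = 0.144092·2.0370 + 0.000170·38.7335 = 0.3001  (GE)
Σw_i=1.0000  μᵀw=0.1210
σ²=wᵀΣw=λ₁·μ_p+λ₂ = 0.144092·0.121 + 0.000170 = 0.017605 ≈ 0.0176


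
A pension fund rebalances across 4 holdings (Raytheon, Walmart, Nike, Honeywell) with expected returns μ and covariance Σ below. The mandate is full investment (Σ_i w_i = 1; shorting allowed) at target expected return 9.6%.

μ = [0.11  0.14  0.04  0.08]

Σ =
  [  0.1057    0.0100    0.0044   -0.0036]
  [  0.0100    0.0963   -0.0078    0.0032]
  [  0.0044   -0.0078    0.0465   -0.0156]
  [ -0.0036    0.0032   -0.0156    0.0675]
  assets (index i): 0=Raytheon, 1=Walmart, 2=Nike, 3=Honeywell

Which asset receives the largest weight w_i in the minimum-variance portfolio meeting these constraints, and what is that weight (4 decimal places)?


Walmart (0.3171)

x=Σ⁻¹μ = [0.8932  1.4342  1.5253  1.5173]
y=Σ⁻¹𝟙 = [7.8860  11.2690  29.8997  21.6113]
a=μᵀx=0.481434  b=𝟙ᵀx=5.370011  c=𝟙ᵀy=70.666009  D=ac−b²=5.183979
λ₁=(c·0.096−b)/D = (70.666009·0.096−5.370011)/5.183979 = 0.272749
λ₂=(a−b·0.096)/D = (0.481434−5.370011·0.096)/5.183979 = -0.006576
w* = 0.272749·x + -0.006576·y:
  w_0 = 0.272749·0.8932 + -0.006576·7.8860 = 0.1918  (Raytheon)
  w_1 = 0.272749·1.4342 + -0.006576·11.2690 = 0.3171  (Walmart)
  w_2 = 0.272749·1.5253 + -0.006576·29.8997 = 0.2194  (Nike)
  w_3 = 0.272749·1.5173 + -0.006576·21.6113 = 0.2717  (Honeywell)
Σw_i=1.0000  μᵀw=0.0960
σ²=wᵀΣw=λ₁·μ_p+λ₂ = 0.272749·0.096 + -0.006576 = 0.019608 ≈ 0.0196


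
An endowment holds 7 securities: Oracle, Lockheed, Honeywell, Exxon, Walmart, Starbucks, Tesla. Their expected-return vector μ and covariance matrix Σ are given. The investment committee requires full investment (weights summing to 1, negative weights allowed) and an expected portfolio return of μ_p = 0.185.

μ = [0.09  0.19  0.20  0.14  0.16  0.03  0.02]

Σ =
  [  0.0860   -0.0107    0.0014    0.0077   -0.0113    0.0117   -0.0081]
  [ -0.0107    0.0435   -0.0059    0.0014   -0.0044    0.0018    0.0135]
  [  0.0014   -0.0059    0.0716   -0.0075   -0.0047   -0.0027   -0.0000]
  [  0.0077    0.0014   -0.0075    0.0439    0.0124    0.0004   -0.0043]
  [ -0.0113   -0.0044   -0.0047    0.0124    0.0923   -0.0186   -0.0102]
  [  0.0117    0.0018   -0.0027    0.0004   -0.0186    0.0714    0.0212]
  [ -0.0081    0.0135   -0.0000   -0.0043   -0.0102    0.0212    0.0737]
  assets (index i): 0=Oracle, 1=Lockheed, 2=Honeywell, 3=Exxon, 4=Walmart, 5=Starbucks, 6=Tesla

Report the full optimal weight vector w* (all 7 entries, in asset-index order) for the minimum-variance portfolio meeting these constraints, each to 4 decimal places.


x=Σ⁻¹μ = [1.5594  5.4463  3.6674  2.7270  2.1298  0.8042  -0.3324]
y=Σ⁻¹𝟙 = [14.1751  26.5014  19.4061  19.1134  15.9374  12.8552  9.8951]
a=μᵀx=2.648637  b=𝟙ᵀx=16.001683  c=𝟙ᵀy=117.883800  D=ac−b²=56.177504
λ₁=(c·0.185−b)/D = (117.883800·0.185−16.001683)/56.177504 = 0.103366
λ₂=(a−b·0.185)/D = (2.648637−16.001683·0.185)/56.177504 = -0.005548
w* = 0.103366·x + -0.005548·y:
  w_0 = 0.103366·1.5594 + -0.005548·14.1751 = 0.0825  (Oracle)
  w_1 = 0.103366·5.4463 + -0.005548·26.5014 = 0.4159  (Lockheed)
  w_2 = 0.103366·3.6674 + -0.005548·19.4061 = 0.2714  (Honeywell)
  w_3 = 0.103366·2.7270 + -0.005548·19.1134 = 0.1758  (Exxon)
  w_4 = 0.103366·2.1298 + -0.005548·15.9374 = 0.1317  (Walmart)
  w_5 = 0.103366·0.8042 + -0.005548·12.8552 = 0.0118  (Starbucks)
  w_6 = 0.103366·-0.3324 + -0.005548·9.8951 = -0.0893  (Tesla)
Σw_i=1.0000  μᵀw=0.1850
σ²=wᵀΣw=λ₁·μ_p+λ₂ = 0.103366·0.185 + -0.005548 = 0.013575 ≈ 0.0136

0.0825  0.4159  0.2714  0.1758  0.1317  0.0118  -0.0893


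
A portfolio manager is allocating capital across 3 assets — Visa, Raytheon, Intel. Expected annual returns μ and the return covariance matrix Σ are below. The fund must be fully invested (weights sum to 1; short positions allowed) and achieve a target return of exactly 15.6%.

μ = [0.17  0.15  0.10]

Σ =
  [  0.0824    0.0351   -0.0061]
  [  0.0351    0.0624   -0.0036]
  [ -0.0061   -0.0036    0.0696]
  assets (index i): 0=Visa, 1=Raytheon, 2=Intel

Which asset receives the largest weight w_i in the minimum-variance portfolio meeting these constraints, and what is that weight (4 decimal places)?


Visa (0.5429)

g=Σ⁻¹μ = [1.4740  1.6700  1.6524]
h=Σ⁻¹𝟙 = [8.0044  12.4296  15.7123]
a=μᵀg=0.666327  b=𝟙ᵀg=4.796423  c=𝟙ᵀh=36.146321  D=ac−b²=1.079586
λ₁=(c·0.156−b)/D = (36.146321·0.156−4.796423)/1.079586 = 0.780302
λ₂=(a−b·0.156)/D = (0.666327−4.796423·0.156)/1.079586 = -0.075877
w* = 0.780302·g + -0.075877·h:
  w_0 = 0.780302·1.4740 + -0.075877·8.0044 = 0.5429  (Visa)
  w_1 = 0.780302·1.6700 + -0.075877·12.4296 = 0.3600  (Raytheon)
  w_2 = 0.780302·1.6524 + -0.075877·15.7123 = 0.0971  (Intel)
Σw_i=1.0000  μᵀw=0.1560
σ²=wᵀΣw=λ₁·μ_p+λ₂ = 0.780302·0.156 + -0.075877 = 0.045851 ≈ 0.0459


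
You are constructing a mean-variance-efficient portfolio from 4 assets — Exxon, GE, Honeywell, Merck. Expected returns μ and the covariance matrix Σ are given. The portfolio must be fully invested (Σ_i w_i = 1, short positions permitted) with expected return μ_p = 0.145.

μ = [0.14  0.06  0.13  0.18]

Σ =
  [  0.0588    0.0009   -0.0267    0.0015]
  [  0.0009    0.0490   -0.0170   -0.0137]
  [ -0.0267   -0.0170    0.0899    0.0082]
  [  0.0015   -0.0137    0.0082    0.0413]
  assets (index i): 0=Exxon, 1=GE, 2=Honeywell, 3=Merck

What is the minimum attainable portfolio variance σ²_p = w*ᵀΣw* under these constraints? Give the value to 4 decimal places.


g=Σ⁻¹μ = [3.4170  3.4430  2.6699  4.8463]
h=Σ⁻¹𝟙 = [26.0901  36.5131  22.9658  30.8178]
a=μᵀg=1.904372  b=𝟙ᵀg=14.376148  c=𝟙ᵀh=116.386713  D=ac−b²=14.969957
λ₁=(c·0.145−b)/D = (116.386713·0.145−14.376148)/14.969957 = 0.166996
λ₂=(a−b·0.145)/D = (1.904372−14.376148·0.145)/14.969957 = -0.012035
w* = 0.166996·g + -0.012035·h:
  w_0 = 0.166996·3.4170 + -0.012035·26.0901 = 0.2566  (Exxon)
  w_1 = 0.166996·3.4430 + -0.012035·36.5131 = 0.1355  (GE)
  w_2 = 0.166996·2.6699 + -0.012035·22.9658 = 0.1695  (Honeywell)
  w_3 = 0.166996·4.8463 + -0.012035·30.8178 = 0.4384  (Merck)
Σw_i=1.0000  μᵀw=0.1450
σ²=wᵀΣw=λ₁·μ_p+λ₂ = 0.166996·0.145 + -0.012035 = 0.012179 ≈ 0.0122

0.0122


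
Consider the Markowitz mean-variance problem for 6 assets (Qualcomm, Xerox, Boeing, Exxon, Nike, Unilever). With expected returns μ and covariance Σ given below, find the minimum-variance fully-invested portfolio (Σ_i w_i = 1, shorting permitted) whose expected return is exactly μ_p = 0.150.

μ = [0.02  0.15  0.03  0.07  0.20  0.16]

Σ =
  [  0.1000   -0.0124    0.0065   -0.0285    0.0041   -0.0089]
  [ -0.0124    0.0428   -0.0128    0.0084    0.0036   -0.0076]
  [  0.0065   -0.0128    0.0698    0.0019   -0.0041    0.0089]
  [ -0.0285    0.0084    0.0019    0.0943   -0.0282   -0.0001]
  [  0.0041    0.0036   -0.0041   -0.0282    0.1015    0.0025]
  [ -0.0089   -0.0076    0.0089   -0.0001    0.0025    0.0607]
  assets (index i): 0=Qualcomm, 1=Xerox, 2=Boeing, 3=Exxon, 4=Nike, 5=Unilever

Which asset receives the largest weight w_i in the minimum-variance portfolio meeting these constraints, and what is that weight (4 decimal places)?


Xerox (0.3645)

g=Σ⁻¹μ = [1.2550  4.2137  0.7704  1.3628  2.1025  3.1502]
h=Σ⁻¹𝟙 = [19.1796  33.0276  16.2666  16.9727  12.7728  20.5387]
a=μᵀg=1.700193  b=𝟙ᵀg=12.854579  c=𝟙ᵀh=118.758062  D=ac−b²=36.671383
λ₁=(c·0.150−b)/D = (118.758062·0.150−12.854579)/36.671383 = 0.135232
λ₂=(a−b·0.150)/D = (1.700193−12.854579·0.150)/36.671383 = -0.006217
w* = 0.135232·g + -0.006217·h:
  w_0 = 0.135232·1.2550 + -0.006217·19.1796 = 0.0505  (Qualcomm)
  w_1 = 0.135232·4.2137 + -0.006217·33.0276 = 0.3645  (Xerox)
  w_2 = 0.135232·0.7704 + -0.006217·16.2666 = 0.0030  (Boeing)
  w_3 = 0.135232·1.3628 + -0.006217·16.9727 = 0.0788  (Exxon)
  w_4 = 0.135232·2.1025 + -0.006217·12.7728 = 0.2049  (Nike)
  w_5 = 0.135232·3.1502 + -0.006217·20.5387 = 0.2983  (Unilever)
Σw_i=1.0000  μᵀw=0.1500
σ²=wᵀΣw=λ₁·μ_p+λ₂ = 0.135232·0.150 + -0.006217 = 0.014068 ≈ 0.0141


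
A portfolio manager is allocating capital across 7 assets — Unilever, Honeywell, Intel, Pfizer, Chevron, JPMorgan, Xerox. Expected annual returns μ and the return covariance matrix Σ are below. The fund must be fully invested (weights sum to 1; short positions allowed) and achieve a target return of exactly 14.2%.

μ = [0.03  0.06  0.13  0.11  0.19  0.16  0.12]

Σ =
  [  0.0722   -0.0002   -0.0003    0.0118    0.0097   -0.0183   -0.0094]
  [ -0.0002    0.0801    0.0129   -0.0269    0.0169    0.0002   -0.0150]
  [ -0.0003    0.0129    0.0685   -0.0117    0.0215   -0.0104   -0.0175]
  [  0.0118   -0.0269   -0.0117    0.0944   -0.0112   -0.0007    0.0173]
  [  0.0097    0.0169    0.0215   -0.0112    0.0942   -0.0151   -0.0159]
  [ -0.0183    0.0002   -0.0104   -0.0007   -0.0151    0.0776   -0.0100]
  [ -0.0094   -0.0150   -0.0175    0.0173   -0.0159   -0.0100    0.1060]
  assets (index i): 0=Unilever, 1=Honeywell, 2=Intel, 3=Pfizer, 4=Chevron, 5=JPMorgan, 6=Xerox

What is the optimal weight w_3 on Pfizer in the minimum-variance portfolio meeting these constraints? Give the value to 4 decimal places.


g=Σ⁻¹μ = [1.0065  0.7685  2.3353  1.4548  2.3138  3.3495  2.1412]
h=Σ⁻¹𝟙 = [19.0296  14.9812  19.2263  12.9226  10.0728  24.3230  18.1121]
a=μᵀg=1.772413  b=𝟙ᵀg=13.369630  c=𝟙ᵀh=118.667568  D=ac−b²=31.580879
λ₁=(c·0.142−b)/D = (118.667568·0.142−13.369630)/31.580879 = 0.110230
λ₂=(a−b·0.142)/D = (1.772413−13.369630·0.142)/31.580879 = -0.003992
w* = 0.110230·g + -0.003992·h:
  w_0 = 0.110230·1.0065 + -0.003992·19.0296 = 0.0350  (Unilever)
  w_1 = 0.110230·0.7685 + -0.003992·14.9812 = 0.0249  (Honeywell)
  w_2 = 0.110230·2.3353 + -0.003992·19.2263 = 0.1807  (Intel)
  w_3 = 0.110230·1.4548 + -0.003992·12.9226 = 0.1088  (Pfizer)
  w_4 = 0.110230·2.3138 + -0.003992·10.0728 = 0.2148  (Chevron)
  w_5 = 0.110230·3.3495 + -0.003992·24.3230 = 0.2721  (JPMorgan)
  w_6 = 0.110230·2.1412 + -0.003992·18.1121 = 0.1637  (Xerox)
Σw_i=1.0000  μᵀw=0.1420
σ²=wᵀΣw=λ₁·μ_p+λ₂ = 0.110230·0.142 + -0.003992 = 0.011661 ≈ 0.0117

0.1088


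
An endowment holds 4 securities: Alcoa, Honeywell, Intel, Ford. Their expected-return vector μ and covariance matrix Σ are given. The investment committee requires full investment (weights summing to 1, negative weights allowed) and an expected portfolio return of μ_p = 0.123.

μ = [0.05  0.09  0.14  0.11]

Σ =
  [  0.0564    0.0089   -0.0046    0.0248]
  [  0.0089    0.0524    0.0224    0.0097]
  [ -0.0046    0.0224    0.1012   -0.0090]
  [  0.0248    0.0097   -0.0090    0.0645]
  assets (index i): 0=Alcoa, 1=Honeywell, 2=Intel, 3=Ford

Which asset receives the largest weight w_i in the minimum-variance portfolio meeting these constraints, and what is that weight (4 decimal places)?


Ford (0.5097)

x=Σ⁻¹μ = [0.1101  0.7934  1.3671  1.7345]
y=Σ⁻¹𝟙 = [12.0995  11.3244  8.8482  10.3833]
a=μᵀx=0.459095  b=𝟙ᵀx=4.005079  c=𝟙ᵀy=42.655334  D=ac−b²=3.542189
λ₁=(c·0.123−b)/D = (42.655334·0.123−4.005079)/3.542189 = 0.350497
λ₂=(a−b·0.123)/D = (0.459095−4.005079·0.123)/3.542189 = -0.009466
w* = 0.350497·x + -0.009466·y:
  w_0 = 0.350497·0.1101 + -0.009466·12.0995 = -0.0759  (Alcoa)
  w_1 = 0.350497·0.7934 + -0.009466·11.3244 = 0.1709  (Honeywell)
  w_2 = 0.350497·1.3671 + -0.009466·8.8482 = 0.3954  (Intel)
  w_3 = 0.350497·1.7345 + -0.009466·10.3833 = 0.5097  (Ford)
Σw_i=1.0000  μᵀw=0.1230
σ²=wᵀΣw=λ₁·μ_p+λ₂ = 0.350497·0.123 + -0.009466 = 0.033645 ≈ 0.0336


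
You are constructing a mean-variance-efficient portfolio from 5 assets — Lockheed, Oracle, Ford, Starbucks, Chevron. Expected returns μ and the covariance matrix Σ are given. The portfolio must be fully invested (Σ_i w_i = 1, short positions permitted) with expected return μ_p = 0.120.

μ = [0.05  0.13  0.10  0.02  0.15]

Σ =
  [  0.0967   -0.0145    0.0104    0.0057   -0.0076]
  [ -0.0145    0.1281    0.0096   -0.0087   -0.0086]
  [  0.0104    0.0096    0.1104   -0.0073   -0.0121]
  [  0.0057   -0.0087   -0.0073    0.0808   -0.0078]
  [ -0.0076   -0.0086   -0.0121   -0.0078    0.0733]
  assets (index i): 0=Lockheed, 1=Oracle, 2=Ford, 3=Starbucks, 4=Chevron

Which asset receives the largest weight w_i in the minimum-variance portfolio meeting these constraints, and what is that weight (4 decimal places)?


p=Σ⁻¹μ = [0.7479  1.2348  1.0473  0.6649  2.5124]
q=Σ⁻¹𝟙 = [11.4597  10.6966  10.2029  15.5162  19.4211]
a=μᵀp=0.692814  b=𝟙ᵀp=6.207305  c=𝟙ᵀq=67.296293  D=ac−b²=8.093162
λ₁=(c·0.120−b)/D = (67.296293·0.120−6.207305)/8.093162 = 0.230843
λ₂=(a−b·0.120)/D = (0.692814−6.207305·0.120)/8.093162 = -0.006433
w* = 0.230843·p + -0.006433·q:
  w_0 = 0.230843·0.7479 + -0.006433·11.4597 = 0.0989  (Lockheed)
  w_1 = 0.230843·1.2348 + -0.006433·10.6966 = 0.2162  (Oracle)
  w_2 = 0.230843·1.0473 + -0.006433·10.2029 = 0.1761  (Ford)
  w_3 = 0.230843·0.6649 + -0.006433·15.5162 = 0.0537  (Starbucks)
  w_4 = 0.230843·2.5124 + -0.006433·19.4211 = 0.4550  (Chevron)
Σw_i=1.0000  μᵀw=0.1200
σ²=wᵀΣw=λ₁·μ_p+λ₂ = 0.230843·0.120 + -0.006433 = 0.021268 ≈ 0.0213

Chevron (0.4550)


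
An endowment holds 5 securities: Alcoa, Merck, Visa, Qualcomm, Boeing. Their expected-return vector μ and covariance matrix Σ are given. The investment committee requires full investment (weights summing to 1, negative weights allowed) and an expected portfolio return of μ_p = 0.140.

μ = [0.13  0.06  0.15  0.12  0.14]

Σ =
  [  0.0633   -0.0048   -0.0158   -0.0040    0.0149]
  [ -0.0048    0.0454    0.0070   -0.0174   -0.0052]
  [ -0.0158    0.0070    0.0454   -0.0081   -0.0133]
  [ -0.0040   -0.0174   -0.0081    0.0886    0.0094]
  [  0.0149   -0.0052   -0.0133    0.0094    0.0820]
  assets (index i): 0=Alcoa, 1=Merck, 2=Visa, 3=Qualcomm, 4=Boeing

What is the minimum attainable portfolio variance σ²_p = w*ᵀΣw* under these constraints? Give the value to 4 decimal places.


g=Σ⁻¹μ = [3.1583  1.9090  5.0246  2.1377  1.8244]
h=Σ⁻¹𝟙 = [24.5523  28.4729  33.4157  19.6942  12.7016]
a=μᵀg=1.790754  b=𝟙ᵀg=14.054054  c=𝟙ᵀh=118.836692  D=ac−b²=15.290812
λ₁=(c·0.140−b)/D = (118.836692·0.140−14.054054)/15.290812 = 0.168930
λ₂=(a−b·0.140)/D = (1.790754−14.054054·0.140)/15.290812 = -0.011563
w* = 0.168930·g + -0.011563·h:
  w_0 = 0.168930·3.1583 + -0.011563·24.5523 = 0.2496  (Alcoa)
  w_1 = 0.168930·1.9090 + -0.011563·28.4729 = -0.0067  (Merck)
  w_2 = 0.168930·5.0246 + -0.011563·33.4157 = 0.4624  (Visa)
  w_3 = 0.168930·2.1377 + -0.011563·19.6942 = 0.1334  (Qualcomm)
  w_4 = 0.168930·1.8244 + -0.011563·12.7016 = 0.1613  (Boeing)
Σw_i=1.0000  μᵀw=0.1400
σ²=wᵀΣw=λ₁·μ_p+λ₂ = 0.168930·0.140 + -0.011563 = 0.012087 ≈ 0.0121

0.0121


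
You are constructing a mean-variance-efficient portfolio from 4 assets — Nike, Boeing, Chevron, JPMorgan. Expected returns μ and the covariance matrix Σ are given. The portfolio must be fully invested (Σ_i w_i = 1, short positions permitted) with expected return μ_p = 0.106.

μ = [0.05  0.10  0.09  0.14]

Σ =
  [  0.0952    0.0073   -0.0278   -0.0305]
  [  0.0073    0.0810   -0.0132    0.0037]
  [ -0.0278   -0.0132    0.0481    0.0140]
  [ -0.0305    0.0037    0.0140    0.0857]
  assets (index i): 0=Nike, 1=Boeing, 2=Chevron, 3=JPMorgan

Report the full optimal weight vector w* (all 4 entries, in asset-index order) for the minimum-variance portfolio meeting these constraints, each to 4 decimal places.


u=Σ⁻¹μ = [1.7914  1.4484  2.7939  1.7522]
v=Σ⁻¹𝟙 = [23.9252  15.2224  34.7650  13.8470]
a=μᵀu=0.731171  b=𝟙ᵀu=7.785921  c=𝟙ᵀv=87.759516  D=ac−b²=3.546644
λ₁=(c·0.106−b)/D = (87.759516·0.106−7.785921)/3.546644 = 0.427612
λ₂=(a−b·0.106)/D = (0.731171−7.785921·0.106)/3.546644 = -0.026542
w* = 0.427612·u + -0.026542·v:
  w_0 = 0.427612·1.7914 + -0.026542·23.9252 = 0.1310  (Nike)
  w_1 = 0.427612·1.4484 + -0.026542·15.2224 = 0.2153  (Boeing)
  w_2 = 0.427612·2.7939 + -0.026542·34.7650 = 0.2720  (Chevron)
  w_3 = 0.427612·1.7522 + -0.026542·13.8470 = 0.3817  (JPMorgan)
Σw_i=1.0000  μᵀw=0.1060
σ²=wᵀΣw=λ₁·μ_p+λ₂ = 0.427612·0.106 + -0.026542 = 0.018784 ≈ 0.0188

0.1310  0.2153  0.2720  0.3817


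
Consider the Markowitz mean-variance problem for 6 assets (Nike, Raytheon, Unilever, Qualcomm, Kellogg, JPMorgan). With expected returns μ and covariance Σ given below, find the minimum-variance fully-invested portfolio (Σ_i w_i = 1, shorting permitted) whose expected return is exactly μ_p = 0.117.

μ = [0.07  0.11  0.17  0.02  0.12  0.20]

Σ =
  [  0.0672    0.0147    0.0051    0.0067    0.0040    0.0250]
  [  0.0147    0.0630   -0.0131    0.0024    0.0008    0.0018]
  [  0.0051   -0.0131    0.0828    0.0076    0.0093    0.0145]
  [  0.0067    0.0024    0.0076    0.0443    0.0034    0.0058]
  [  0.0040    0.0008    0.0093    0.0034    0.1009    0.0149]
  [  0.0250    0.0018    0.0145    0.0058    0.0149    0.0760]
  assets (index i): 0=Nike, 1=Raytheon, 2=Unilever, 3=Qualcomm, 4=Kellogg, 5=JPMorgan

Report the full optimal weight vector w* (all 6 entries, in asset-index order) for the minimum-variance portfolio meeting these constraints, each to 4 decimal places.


0.0583  0.2714  0.2036  0.2001  0.1107  0.1557

p=Σ⁻¹μ = [-0.4317  2.1983  1.9864  -0.2877  0.6863  2.2300]
q=Σ⁻¹𝟙 = [6.2353  15.7171  10.7249  17.6159  7.0773  5.9565]
a=μᵀp=1.071869  b=𝟙ᵀp=6.381475  c=𝟙ᵀq=63.326959  D=ac−b²=27.154974
λ₁=(c·0.117−b)/D = (63.326959·0.117−6.381475)/27.154974 = 0.037849
λ₂=(a−b·0.117)/D = (1.071869−6.381475·0.117)/27.154974 = 0.011977
w* = 0.037849·p + 0.011977·q:
  w_0 = 0.037849·-0.4317 + 0.011977·6.2353 = 0.0583  (Nike)
  w_1 = 0.037849·2.1983 + 0.011977·15.7171 = 0.2714  (Raytheon)
  w_2 = 0.037849·1.9864 + 0.011977·10.7249 = 0.2036  (Unilever)
  w_3 = 0.037849·-0.2877 + 0.011977·17.6159 = 0.2001  (Qualcomm)
  w_4 = 0.037849·0.6863 + 0.011977·7.0773 = 0.1107  (Kellogg)
  w_5 = 0.037849·2.2300 + 0.011977·5.9565 = 0.1557  (JPMorgan)
Σw_i=1.0000  μᵀw=0.1170
σ²=wᵀΣw=λ₁·μ_p+λ₂ = 0.037849·0.117 + 0.011977 = 0.016405 ≈ 0.0164


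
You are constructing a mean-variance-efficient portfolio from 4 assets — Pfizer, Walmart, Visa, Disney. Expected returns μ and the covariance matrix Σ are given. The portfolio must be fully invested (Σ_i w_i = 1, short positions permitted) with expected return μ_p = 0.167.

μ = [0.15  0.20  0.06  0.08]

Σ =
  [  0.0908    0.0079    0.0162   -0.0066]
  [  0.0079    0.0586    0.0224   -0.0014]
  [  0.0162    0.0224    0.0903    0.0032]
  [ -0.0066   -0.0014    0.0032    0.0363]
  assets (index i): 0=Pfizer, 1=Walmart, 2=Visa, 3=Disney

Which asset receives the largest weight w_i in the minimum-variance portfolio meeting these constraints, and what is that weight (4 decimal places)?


Walmart (0.5612)

g=Σ⁻¹μ = [1.6500  3.4804  -0.5903  2.6901]
h=Σ⁻¹𝟙 = [11.1197  14.5924  4.4054  29.7444]
a=μᵀg=1.123382  b=𝟙ᵀg=7.230309  c=𝟙ᵀh=59.861896  D=ac−b²=14.970397
λ₁=(c·0.167−b)/D = (59.861896·0.167−7.230309)/14.970397 = 0.184807
λ₂=(a−b·0.167)/D = (1.123382−7.230309·0.167)/14.970397 = -0.005616
w* = 0.184807·g + -0.005616·h:
  w_0 = 0.184807·1.6500 + -0.005616·11.1197 = 0.2425  (Pfizer)
  w_1 = 0.184807·3.4804 + -0.005616·14.5924 = 0.5612  (Walmart)
  w_2 = 0.184807·-0.5903 + -0.005616·4.4054 = -0.1338  (Visa)
  w_3 = 0.184807·2.6901 + -0.005616·29.7444 = 0.3301  (Disney)
Σw_i=1.0000  μᵀw=0.1670
σ²=wᵀΣw=λ₁·μ_p+λ₂ = 0.184807·0.167 + -0.005616 = 0.025246 ≈ 0.0252
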